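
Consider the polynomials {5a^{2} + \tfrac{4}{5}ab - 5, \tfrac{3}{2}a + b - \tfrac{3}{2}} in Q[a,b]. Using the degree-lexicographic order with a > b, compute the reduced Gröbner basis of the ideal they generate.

This is the nonlinear analogue of row-reducing a linear system.

f_1 = 5a^{2} + \tfrac{4}{5}ab - 5, LT = a^{2}.
f_2 = \tfrac{3}{2}a + b - \tfrac{3}{2}, LT = a.

S(f_1,f_2): lcm = a^{2}. S = -\tfrac{38}{75}ab + a - 1.
  reduce S modulo (f_1, f_2):
  remainder \tfrac{76}{225}b^{2} - \tfrac{88}{75}b ≠ 0; add g_3 = \tfrac{76}{225}b^{2} - \tfrac{88}{75}b to the basis.

The other S-polynomials (S(f_1,g_3), S(f_2,g_3)) all reduce to 0 modulo the current basis, so we have a Gröbner basis.
Inter-reduce: drop elements whose leading term is divisible by another's, tail-reduce, and make monic.

G = {b^{2} - \tfrac{66}{19}b, a + \tfrac{2}{3}b - 1}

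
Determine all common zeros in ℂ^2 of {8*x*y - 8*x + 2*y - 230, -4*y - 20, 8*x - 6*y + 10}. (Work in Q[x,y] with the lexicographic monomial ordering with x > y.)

{(-5, -5)}

Compute a lex Gröbner basis by Buchberger's algorithm.
f_1 = 8*x*y - 8*x + 2*y - 230, LT = x*y.
f_2 = -4*y - 20, LT = y.
f_3 = 8*x - 6*y + 10, LT = x.

The S-polynomials (S(f_1,f_2), S(f_1,f_3), S(f_2,f_3)) all reduce to 0 modulo the current basis, so we have a Gröbner basis.
Inter-reduce: drop elements whose leading term is divisible by another's, tail-reduce, and make monic.
Reduced Gröbner basis: {x + 5, y + 5}.

The lex basis is triangular: the last element involves only y. Solving y + 5 = 0 gives y ∈ {-5}; substituting each value into the earlier elements determines the remaining variables.
  y = -5: the earlier basis element becomes x + 5 = 0, giving x = -5 — point (-5, -5).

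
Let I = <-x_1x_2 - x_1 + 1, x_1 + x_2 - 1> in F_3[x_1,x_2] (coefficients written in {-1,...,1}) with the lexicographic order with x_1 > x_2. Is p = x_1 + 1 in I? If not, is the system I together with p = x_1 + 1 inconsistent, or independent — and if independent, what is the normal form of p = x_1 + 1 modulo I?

First compute the reduced Gröbner basis of I by Buchberger's algorithm.
f_1 = -x_1x_2 - x_1 + 1, LT = x_1x_2.
f_2 = x_1 + x_2 - 1, LT = x_1.

S(f_1,f_2): lcm = x_1x_2. S = x_1 - x_2^2 + x_2 - 1.
  reduce S modulo (f_1, f_2):
  remainder -x_2^2 ≠ 0; add h_3 = -x_2^2 to the basis.

The other S-polynomials (S(f_1,h_3), S(f_2,h_3)) all reduce to 0 modulo the current basis, so we have a Gröbner basis.
Inter-reduce: drop elements whose leading term is divisible by another's, tail-reduce, and make monic.
Reduced Gröbner basis: {x_1 + x_2 - 1, x_2^2}.
Label its elements g_1 = x_1 + x_2 - 1, g_2 = x_2^2.

Reduce p = x_1 + 1 modulo G:
  leading term x_1: subtract (1)·g_1 from x_1 + 1 → -x_2 - 1
  leading term x_2: no divisor's leading term divides it; move -x_2 to the remainder.
  leading term 1: no divisor's leading term divides it; move -1 to the remainder.
  normal form = -x_2 - 1.
The normal form is nonzero, so p ∉ I. Since p minus its normal form lies in I, I + (p) = I + (r) where r = -x_2 - 1; decide whether this ideal is the whole ring.
Run Buchberger on G together with r (pairs among the g_i already reduce to 0 since G is a Gröbner basis):
g_1 = x_1 + x_2 - 1, LT = x_1.
g_2 = x_2^2, LT = x_2^2.
r = -x_2 - 1, LT = x_2.

S(g_2,r): lcm = x_2^2. S = -x_2.
  reduce S modulo (g_1, g_2, r):
  remainder 1 ≠ 0; add m_4 = 1 to the basis.

The other S-polynomials (S(g_1,g_2), S(g_1,r), S(g_1,m_4), S(g_2,m_4), S(r,m_4)) all reduce to 0 modulo the current basis, so we have a Gröbner basis.
Inter-reduce: drop elements whose leading term is divisible by another's, tail-reduce, and make monic.
Reduced Gröbner basis: {1}.
The reduced Gröbner basis of I + (p) is {1}: the ideal is the whole ring, so the enlarged system has no common solution — adjoining p is inconsistent.

Ideal membership is decidable via reduction modulo a Gröbner basis.

Adjoining x_1 + 1 makes the ideal the whole ring: the system is inconsistent.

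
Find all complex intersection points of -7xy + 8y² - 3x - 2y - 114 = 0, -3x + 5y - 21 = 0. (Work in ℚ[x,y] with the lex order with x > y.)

Compute a lex Gröbner basis by Buchberger's algorithm.
f_1 = -7xy - 3x + 8y² - 2y - 114, LT = xy.
f_2 = -3x + 5y - 21, LT = x.

S(f_1,f_2): lcm = xy. S = 3/7x + 11/21y² - 47/7y + 114/7.
  leading term x: subtract (-1/7)·f_2 from 3/7x + 11/21y² - 47/7y + 114/7 → 11/21y² - 6y + 93/7
  leading term y²: no divisor's leading term divides it; move 11/21y² to the remainder.
  leading term y: no divisor's leading term divides it; move -6y to the remainder.
  leading term 1: no divisor's leading term divides it; move 93/7 to the remainder.
  remainder 11/21y² - 6y + 93/7 ≠ 0; add h_3 = 11/21y² - 6y + 93/7 to the basis.

The other S-polynomials (S(f_1,h_3), S(f_2,h_3)) all reduce to 0 modulo the current basis, so we have a Gröbner basis.
Inter-reduce: drop elements whose leading term is divisible by another's, tail-reduce, and make monic.
Reduced Gröbner basis: {x - 5/3y + 7, y² - 126/11y + 279/11}.

From the last basis element, y² - 126/11y + 279/11 = 0, so y takes values in {3, 93/11}. Each choice, substituted upward through the basis, yields the corresponding point(s) of the solution set.
  y = 3: the earlier basis element becomes x + 2 = 0, giving x = -2 — point (-2, 3).
  y = 93/11: the earlier basis element becomes x - 78/11 = 0, giving x = 78/11 — point (78/11, 93/11).

{(-2, 3), (78/11, 93/11)}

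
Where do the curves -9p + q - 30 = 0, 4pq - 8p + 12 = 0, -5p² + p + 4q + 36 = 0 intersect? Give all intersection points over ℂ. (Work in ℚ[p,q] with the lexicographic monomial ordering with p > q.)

Compute a lex Gröbner basis by Buchberger's algorithm.
f_1 = -9p + q - 30, LT = p.
f_2 = 4pq - 8p + 12, LT = pq.
f_3 = -5p² + p + 4q + 36, LT = p².

S(f_1,f_2): lcm = pq. S = 2p - 1/9q² + 10/3q - 3.
  reduce S modulo (f_1, f_2, f_3):
  remainder -1/9q² + 32/9q - 29/3 ≠ 0; add h_4 = -1/9q² + 32/9q - 29/3 to the basis.

S(f_1,f_3): lcm = p². S = -1/9pq + 53/15p + ⅘q + 36/5.
  reduce S modulo (f_1, f_2, f_3, h_4):
  remainder 473/405q - 473/135 ≠ 0; add h_5 = 473/405q - 473/135 to the basis.

The other S-polynomials (S(f_2,f_3), S(f_1,h_4), S(f_2,h_4), S(f_3,h_4), S(f_1,h_5), S(f_2,h_5), S(f_3,h_5), S(h_4,h_5)) all reduce to 0 modulo the current basis, so we have a Gröbner basis.
Inter-reduce: drop elements whose leading term is divisible by another's, tail-reduce, and make monic.
Reduced Gröbner basis: {p + 3, q - 3}.

The lex basis is triangular: the last element involves only q. Solving q - 3 = 0 gives q ∈ {3}; substituting each value into the earlier elements determines the remaining variables.
  q = 3: the earlier basis element becomes p + 3 = 0, giving p = -3 — point (-3, 3).

{(-3, 3)}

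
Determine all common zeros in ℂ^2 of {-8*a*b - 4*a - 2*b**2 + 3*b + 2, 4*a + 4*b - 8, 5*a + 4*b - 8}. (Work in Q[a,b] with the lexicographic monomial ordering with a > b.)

{(0, 2)}

Compute a lex Gröbner basis by Buchberger's algorithm.
f_1 = -8*a*b - 4*a - 2*b**2 + 3*b + 2, LT = a*b.
f_2 = 4*a + 4*b - 8, LT = a.
f_3 = 5*a + 4*b - 8, LT = a.

S(f_1,f_2): lcm = a*b. S = 1/2*a - 3/4*b**2 + 13/8*b - 1/4.
  leading term a: subtract (1/8)·f_2 from 1/2*a - 3/4*b**2 + 13/8*b - 1/4 → -3/4*b**2 + 9/8*b + 3/4
  leading term b**2: no divisor's leading term divides it; move -3/4*b**2 to the remainder.
  leading term b: no divisor's leading term divides it; move 9/8*b to the remainder.
  leading term 1: no divisor's leading term divides it; move 3/4 to the remainder.
  remainder -3/4*b**2 + 9/8*b + 3/4 ≠ 0; add h_4 = -3/4*b**2 + 9/8*b + 3/4 to the basis.

S(f_1,f_3): lcm = a*b. S = 1/2*a - 11/20*b**2 + 49/40*b - 1/4.
  leading term a: subtract (1/8)·f_2 from 1/2*a - 11/20*b**2 + 49/40*b - 1/4 → -11/20*b**2 + 29/40*b + 3/4
  leading term b**2: subtract (11/15)·h_4 from -11/20*b**2 + 29/40*b + 3/4 → -1/10*b + 1/5
  leading term b: no divisor's leading term divides it; move -1/10*b to the remainder.
  leading term 1: no divisor's leading term divides it; move 1/5 to the remainder.
  remainder -1/10*b + 1/5 ≠ 0; add h_5 = -1/10*b + 1/5 to the basis.

The other S-polynomials (S(f_2,f_3), S(f_1,h_4), S(f_2,h_4), S(f_3,h_4), S(f_1,h_5), S(f_2,h_5), S(f_3,h_5), S(h_4,h_5)) all reduce to 0 modulo the current basis, so we have a Gröbner basis.
Inter-reduce: drop elements whose leading term is divisible by another's, tail-reduce, and make monic.
Reduced Gröbner basis: {a, b - 2}.

Elimination: the polynomial b - 2 lies in the elimination ideal for b, so b ∈ {2}. For each such b, the remaining basis elements (now univariate) give the rest of the solution.
  b = 2: the earlier basis element becomes a = 0, giving a = 0 — point (0, 2).
Each listed point satisfies every original equation (direct substitution).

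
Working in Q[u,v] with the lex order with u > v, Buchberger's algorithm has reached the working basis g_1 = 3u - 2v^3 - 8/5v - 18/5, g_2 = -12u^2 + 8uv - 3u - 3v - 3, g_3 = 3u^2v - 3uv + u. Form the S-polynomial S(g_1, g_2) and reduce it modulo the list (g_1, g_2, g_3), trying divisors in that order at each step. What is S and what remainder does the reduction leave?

lcm(LM(g_1), LM(g_2)) = u^2.
S = (lcm/LT(g_1))·g_1 − (lcm/LT(g_2))·g_2 = -2/3uv^3 + 2/15uv - 29/20u - 1/4v - 1/4.
Reduce S modulo (g_1, g_2, g_3) in that order:
  leading term uv^3: subtract (-2/9v^3)·g_1 from -2/3uv^3 + 2/15uv - 29/20u - 1/4v - 1/4 → 2/15uv - 29/20u - 4/9v^6 - 16/45v^4 - 4/5v^3 - 1/4v - 1/4
  leading term uv: subtract (2/45v)·g_1 from 2/15uv - 29/20u - 4/9v^6 - 16/45v^4 - 4/5v^3 - 1/4v - 1/4 → -29/20u - 4/9v^6 - 4/15v^4 - 4/5v^3 + 16/225v^2 - 9/100v - 1/4
  leading term u: subtract (-29/60)·g_1 from -29/20u - 4/9v^6 - 4/15v^4 - 4/5v^3 + 16/225v^2 - 9/100v - 1/4 → -4/9v^6 - 4/15v^4 - 53/30v^3 + 16/225v^2 - 259/300v - 199/100
  leading term v^6: no divisor's leading term divides it; move -4/9v^6 to the remainder.
  leading term v^4: no divisor's leading term divides it; move -4/15v^4 to the remainder.
  leading term v^3: no divisor's leading term divides it; move -53/30v^3 to the remainder.
  leading term v^2: no divisor's leading term divides it; move 16/225v^2 to the remainder.
  leading term v: no divisor's leading term divides it; move -259/300v to the remainder.
  leading term 1: no divisor's leading term divides it; move -199/100 to the remainder.
The remainder -4/9v^6 - 4/15v^4 - 53/30v^3 + 16/225v^2 - 259/300v - 199/100 is nonzero, so it would be added as the next basis element.

S(g_1, g_2) = -2/3uv^3 + 2/15uv - 29/20u - 1/4v - 1/4; remainder on division = -4/9v^6 - 4/15v^4 - 53/30v^3 + 16/225v^2 - 259/300v - 199/100.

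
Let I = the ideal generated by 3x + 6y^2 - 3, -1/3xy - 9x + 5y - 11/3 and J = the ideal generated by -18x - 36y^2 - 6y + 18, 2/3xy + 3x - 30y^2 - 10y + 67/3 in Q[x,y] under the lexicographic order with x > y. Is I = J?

Since reduced Gröbner bases are canonical representatives of ideals under a given ordering, it suffices to compute and compare them.
Buchberger on the first generating set:
f_1 = 3x + 6y^2 - 3, LT = x.
f_2 = -1/3xy - 9x + 5y - 11/3, LT = xy.

S(f_1,f_2): lcm = xy. S = -27x + 2y^3 + 14y - 11.
  leading term x: subtract (-9)·f_1 from -27x + 2y^3 + 14y - 11 → 2y^3 + 54y^2 + 14y - 38
  leading term y^3: no divisor's leading term divides it; move 2y^3 to the remainder.
  leading term y^2: no divisor's leading term divides it; move 54y^2 to the remainder.
  leading term y: no divisor's leading term divides it; move 14y to the remainder.
  leading term 1: no divisor's leading term divides it; move -38 to the remainder.
  remainder 2y^3 + 54y^2 + 14y - 38 ≠ 0; add g_3 = 2y^3 + 54y^2 + 14y - 38 to the basis.

The other S-polynomials (S(f_1,g_3), S(f_2,g_3)) all reduce to 0 modulo the current basis, so we have a Gröbner basis.
Inter-reduce: drop elements whose leading term is divisible by another's, tail-reduce, and make monic.
Reduced Gröbner basis: {x + 2y^2 - 1, y^3 + 27y^2 + 7y - 19}.

Buchberger on the second generating set:
h_1 = -18x - 36y^2 - 6y + 18, LT = x.
h_2 = 2/3xy + 3x - 30y^2 - 10y + 67/3, LT = xy.

S(h_1,h_2): lcm = xy. S = -9/2x + 2y^3 + 136/3y^2 + 14y - 67/2.
  leading term x: subtract (1/4)·h_1 from -9/2x + 2y^3 + 136/3y^2 + 14y - 67/2 → 2y^3 + 163/3y^2 + 31/2y - 38
  leading term y^3: no divisor's leading term divides it; move 2y^3 to the remainder.
  leading term y^2: no divisor's leading term divides it; move 163/3y^2 to the remainder.
  leading term y: no divisor's leading term divides it; move 31/2y to the remainder.
  leading term 1: no divisor's leading term divides it; move -38 to the remainder.
  remainder 2y^3 + 163/3y^2 + 31/2y - 38 ≠ 0; add k_3 = 2y^3 + 163/3y^2 + 31/2y - 38 to the basis.

The other S-polynomials (S(h_1,k_3), S(h_2,k_3)) all reduce to 0 modulo the current basis, so we have a Gröbner basis.
Inter-reduce: drop elements whose leading term is divisible by another's, tail-reduce, and make monic.
Reduced Gröbner basis: {x + 2y^2 + 1/3y - 1, y^3 + 163/6y^2 + 31/4y - 19}.

These differ, so the ideals are not equal.

No, the ideals differ.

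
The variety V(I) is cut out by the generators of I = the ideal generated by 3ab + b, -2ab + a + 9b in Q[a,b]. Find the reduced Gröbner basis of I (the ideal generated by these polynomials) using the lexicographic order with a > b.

f_1 = 3ab + b, LT = ab.
f_2 = -2ab + a + 9b, LT = ab.

S(f_1,f_2): lcm = ab. S = 1/2a + 29/6b.
  reduce S modulo (f_1, f_2):
  remainder 1/2a + 29/6b ≠ 0; add g_3 = 1/2a + 29/6b to the basis.

S(f_1,g_3): lcm = ab. S = -29/3b^2 + 1/3b.
  reduce S modulo (f_1, f_2, g_3):
  remainder -29/3b^2 + 1/3b ≠ 0; add g_4 = -29/3b^2 + 1/3b to the basis.

The other S-polynomials (S(f_2,g_3), S(f_1,g_4), S(f_2,g_4), S(g_3,g_4)) all reduce to 0 modulo the current basis, so we have a Gröbner basis.
Inter-reduce: drop elements whose leading term is divisible by another's, tail-reduce, and make monic.

G = {a + 29/3b, b^2 - 1/29b}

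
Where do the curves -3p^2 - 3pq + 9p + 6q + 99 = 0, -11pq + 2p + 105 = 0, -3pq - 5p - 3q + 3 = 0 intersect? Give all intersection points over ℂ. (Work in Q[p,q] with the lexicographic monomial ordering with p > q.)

{(-3, -3)}

Compute a lex Gröbner basis by Buchberger's algorithm.
f_1 = -3p^2 - 3pq + 9p + 6q + 99, LT = p^2.
f_2 = -11pq + 2p + 105, LT = pq.
f_3 = -3pq - 5p - 3q + 3, LT = pq.

S(f_1,f_2): lcm = p^2q. S = 2/11p^2 + pq^2 - 3pq + 105/11p - 2q^2 - 33q.
  leading term p^2: subtract (-2/33)·f_1 from 2/11p^2 + pq^2 - 3pq + 105/11p - 2q^2 - 33q → pq^2 - 35/11pq + 111/11p - 2q^2 - 359/11q + 6
  leading term pq^2: subtract (-1/11q)·f_2 from pq^2 - 35/11pq + 111/11p - 2q^2 - 359/11q + 6 → -3pq + 111/11p - 2q^2 - 254/11q + 6
  leading term pq: subtract (3/11)·f_2 from -3pq + 111/11p - 2q^2 - 254/11q + 6 → 105/11p - 2q^2 - 254/11q - 249/11
  leading term p: no divisor's leading term divides it; move 105/11p to the remainder.
  leading term q^2: no divisor's leading term divides it; move -2q^2 to the remainder.
  leading term q: no divisor's leading term divides it; move -254/11q to the remainder.
  leading term 1: no divisor's leading term divides it; move -249/11 to the remainder.
  remainder 105/11p - 2q^2 - 254/11q - 249/11 ≠ 0; add h_4 = 105/11p - 2q^2 - 254/11q - 249/11 to the basis.

S(f_1,f_3): lcm = p^2q. S = -5/3p^2 + pq^2 - 4pq + p - 2q^2 - 33q.
  leading term p^2: subtract (5/9)·f_1 from -5/3p^2 + pq^2 - 4pq + p - 2q^2 - 33q → pq^2 - 7/3pq - 4p - 2q^2 - 109/3q - 55
  leading term pq^2: subtract (-1/11q)·f_2 from pq^2 - 7/3pq - 4p - 2q^2 - 109/3q - 55 → -71/33pq - 4p - 2q^2 - 884/33q - 55
  leading term pq: subtract (71/363)·f_2 from -71/33pq - 4p - 2q^2 - 884/33q - 55 → -1594/363p - 2q^2 - 884/33q - 9140/121
  leading term p: subtract (-1594/3465)·h_4 from -1594/363p - 2q^2 - 884/33q - 9140/121 → -10118/3465q^2 - 1425896/38115q - 1092002/12705
  leading term q^2: no divisor's leading term divides it; move -10118/3465q^2 to the remainder.
  leading term q: no divisor's leading term divides it; move -1425896/38115q to the remainder.
  leading term 1: no divisor's leading term divides it; move -1092002/12705 to the remainder.
  remainder -10118/3465q^2 - 1425896/38115q - 1092002/12705 ≠ 0; add h_5 = -10118/3465q^2 - 1425896/38115q - 1092002/12705 to the basis.

S(f_2,f_3): lcm = pq. S = -61/33p - q - 94/11.
  leading term p: subtract (-61/315)·h_4 from -61/33p - q - 94/11 → -122/315q^2 - 18959/3465q - 14933/1155
  leading term q^2: subtract (671/5059)·h_5 from -122/315q^2 - 18959/3465q - 14933/1155 → -7735/15177q - 7735/5059
  leading term q: no divisor's leading term divides it; move -7735/15177q to the remainder.
  leading term 1: no divisor's leading term divides it; move -7735/5059 to the remainder.
  remainder -7735/15177q - 7735/5059 ≠ 0; add h_6 = -7735/15177q - 7735/5059 to the basis.

The other S-polynomials (S(f_1,h_4), S(f_2,h_4), S(f_3,h_4), S(f_1,h_5), S(f_2,h_5), S(f_3,h_5), S(h_4,h_5), S(f_1,h_6), S(f_2,h_6), S(f_3,h_6), S(h_4,h_6), S(h_5,h_6)) all reduce to 0 modulo the current basis, so we have a Gröbner basis.
Inter-reduce: drop elements whose leading term is divisible by another's, tail-reduce, and make monic.
Reduced Gröbner basis: {p + 3, q + 3}.

Since the basis is lex-ordered, q + 3 is univariate in q. Its roots are {-3}. Back-substituting each root into the other basis elements fixes the other coordinates.
  q = -3: the earlier basis element becomes p + 3 = 0, giving p = -3 — point (-3, -3).
Check: every point annihilates each of the original generators.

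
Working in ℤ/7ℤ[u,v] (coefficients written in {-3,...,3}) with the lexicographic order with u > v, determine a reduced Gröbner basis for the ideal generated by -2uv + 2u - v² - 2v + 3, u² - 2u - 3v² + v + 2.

G = {u² - 2u - 3v² + v + 2, uv - u - 3v² + v + 2, v³ - v² - 2v + 2}

The reduced Gröbner basis is the canonical form of the ideal for this ordering.

f_1 = -2uv + 2u - v² - 2v + 3, LT = uv.
f_2 = u² - 2u - 3v² + v + 2, LT = u².

S(f_1,f_2): lcm = u²v. S = -u² - 3uv² + 3uv + 2u + 3v³ - v² - 2v.
  leading term u²: subtract (-1)·f_2 from -u² - 3uv² + 3uv + 2u + 3v³ - v² - 2v → -3uv² + 3uv + 3v³ + 3v² - v + 2
  leading term uv²: subtract (-2v)·f_1 from -3uv² + 3uv + 3v³ + 3v² - v + 2 → v³ - v² - 2v + 2
  leading term v³: no divisor's leading term divides it; move v³ to the remainder.
  leading term v²: no divisor's leading term divides it; move -v² to the remainder.
  leading term v: no divisor's leading term divides it; move -2v to the remainder.
  leading term 1: no divisor's leading term divides it; move 2 to the remainder.
  remainder v³ - v² - 2v + 2 ≠ 0; add g_3 = v³ - v² - 2v + 2 to the basis.

The other S-polynomials (S(f_1,g_3), S(f_2,g_3)) all reduce to 0 modulo the current basis, so we have a Gröbner basis.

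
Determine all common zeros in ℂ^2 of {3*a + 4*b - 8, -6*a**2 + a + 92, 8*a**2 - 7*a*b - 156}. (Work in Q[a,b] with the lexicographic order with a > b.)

{(4, -1)}

Compute a lex Gröbner basis by Buchberger's algorithm.
f_1 = 3*a + 4*b - 8, LT = a.
f_2 = -6*a**2 + a + 92, LT = a**2.
f_3 = 8*a**2 - 7*a*b - 156, LT = a**2.

S(f_1,f_2): lcm = a**2. S = 4/3*a*b - 5/2*a + 46/3.
  reduce S modulo (f_1, f_2, f_3):
  remainder -16/9*b**2 + 62/9*b + 26/3 ≠ 0; add h_4 = -16/9*b**2 + 62/9*b + 26/3 to the basis.

S(f_1,f_3): lcm = a**2. S = 53/24*a*b - 8/3*a + 39/2.
  reduce S modulo (f_1, f_2, f_3, h_4):
  remainder -283/144*b - 283/144 ≠ 0; add h_5 = -283/144*b - 283/144 to the basis.

The other S-polynomials (S(f_2,f_3), S(f_1,h_4), S(f_2,h_4), S(f_3,h_4), S(f_1,h_5), S(f_2,h_5), S(f_3,h_5), S(h_4,h_5)) all reduce to 0 modulo the current basis, so we have a Gröbner basis.
Inter-reduce: drop elements whose leading term is divisible by another's, tail-reduce, and make monic.
Reduced Gröbner basis: {a - 4, b + 1}.

Elimination: the polynomial b + 1 lies in the elimination ideal for b, so b ∈ {-1}. For each such b, the remaining basis elements (now univariate) give the rest of the solution.
  b = -1: the earlier basis element becomes a - 4 = 0, giving a = 4 — point (4, -1).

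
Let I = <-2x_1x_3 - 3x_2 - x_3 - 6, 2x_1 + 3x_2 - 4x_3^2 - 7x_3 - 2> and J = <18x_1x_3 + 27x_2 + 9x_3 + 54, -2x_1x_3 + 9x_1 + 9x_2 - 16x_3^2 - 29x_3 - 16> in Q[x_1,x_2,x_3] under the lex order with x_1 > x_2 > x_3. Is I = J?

No, the ideals differ.

Equality of ideals is decidable: compute both reduced Gröbner bases (unique for the ordering) and check whether they agree.
Buchberger on the first generating set:
f_1 = -2x_1x_3 - 3x_2 - x_3 - 6, LT = x_1x_3.
f_2 = 2x_1 + 3x_2 - 4x_3^2 - 7x_3 - 2, LT = x_1.

S(f_1,f_2): lcm = x_1x_3. S = -3/2x_2x_3 + 3/2x_2 + 2x_3^3 + 7/2x_3^2 + 3/2x_3 + 3.
  reduce S modulo (f_1, f_2):
  remainder -3/2x_2x_3 + 3/2x_2 + 2x_3^3 + 7/2x_3^2 + 3/2x_3 + 3 ≠ 0; add g_3 = -3/2x_2x_3 + 3/2x_2 + 2x_3^3 + 7/2x_3^2 + 3/2x_3 + 3 to the basis.

The other S-polynomials (S(f_1,g_3), S(f_2,g_3)) all reduce to 0 modulo the current basis, so we have a Gröbner basis.
Inter-reduce: drop elements whose leading term is divisible by another's, tail-reduce, and make monic.
Reduced Gröbner basis: {x_1 + 3/2x_2 - 2x_3^2 - 7/2x_3 - 1, x_2x_3 - x_2 - 4/3x_3^3 - 7/3x_3^2 - x_3 - 2}.

Buchberger on the second generating set:
h_1 = 18x_1x_3 + 27x_2 + 9x_3 + 54, LT = x_1x_3.
h_2 = -2x_1x_3 + 9x_1 + 9x_2 - 16x_3^2 - 29x_3 - 16, LT = x_1x_3.

S(h_1,h_2): lcm = x_1x_3. S = 9/2x_1 + 6x_2 - 8x_3^2 - 14x_3 - 5.
  reduce S modulo (h_1, h_2):
  remainder 9/2x_1 + 6x_2 - 8x_3^2 - 14x_3 - 5 ≠ 0; add k_3 = 9/2x_1 + 6x_2 - 8x_3^2 - 14x_3 - 5 to the basis.

S(h_1,k_3): lcm = x_1x_3. S = -4/3x_2x_3 + 3/2x_2 + 16/9x_3^3 + 28/9x_3^2 + 29/18x_3 + 3.
  reduce S modulo (h_1, h_2, k_3):
  remainder -4/3x_2x_3 + 3/2x_2 + 16/9x_3^3 + 28/9x_3^2 + 29/18x_3 + 3 ≠ 0; add k_4 = -4/3x_2x_3 + 3/2x_2 + 16/9x_3^3 + 28/9x_3^2 + 29/18x_3 + 3 to the basis.

The other S-polynomials (S(h_2,k_3), S(h_1,k_4), S(h_2,k_4), S(k_3,k_4)) all reduce to 0 modulo the current basis, so we have a Gröbner basis.
Inter-reduce: drop elements whose leading term is divisible by another's, tail-reduce, and make monic.
Reduced Gröbner basis: {x_1 + 4/3x_2 - 16/9x_3^2 - 28/9x_3 - 10/9, x_2x_3 - 9/8x_2 - 4/3x_3^3 - 7/3x_3^2 - 29/24x_3 - 9/4}.

These differ, so the ideals are not equal.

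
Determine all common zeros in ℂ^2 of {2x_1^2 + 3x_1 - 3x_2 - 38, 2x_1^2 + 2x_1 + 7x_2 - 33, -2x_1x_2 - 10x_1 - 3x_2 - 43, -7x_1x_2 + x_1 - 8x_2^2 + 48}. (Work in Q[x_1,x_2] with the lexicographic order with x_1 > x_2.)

Compute a lex Gröbner basis by Buchberger's algorithm.
f_1 = 2x_1^2 + 3x_1 - 3x_2 - 38, LT = x_1^2.
f_2 = 2x_1^2 + 2x_1 + 7x_2 - 33, LT = x_1^2.
f_3 = -2x_1x_2 - 10x_1 - 3x_2 - 43, LT = x_1x_2.
f_4 = -7x_1x_2 + x_1 - 8x_2^2 + 48, LT = x_1x_2.

S(f_1,f_2): lcm = x_1^2. S = 1/2x_1 - 5x_2 - 5/2.
  reduce S modulo (f_1, f_2, f_3, f_4):
  remainder 1/2x_1 - 5x_2 - 5/2 ≠ 0; add h_5 = 1/2x_1 - 5x_2 - 5/2 to the basis.

S(f_1,f_3): lcm = x_1^2x_2. S = -5x_1^2 - 43/2x_1 - 3/2x_2^2 - 19x_2.
  reduce S modulo (f_1, f_2, f_3, f_4, h_5):
  remainder -3/2x_2^2 - 333/2x_2 - 165 ≠ 0; add h_6 = -3/2x_2^2 - 333/2x_2 - 165 to the basis.

S(f_1,f_4): lcm = x_1^2x_2. S = 1/7x_1^2 - 8/7x_1x_2^2 + 3/2x_1x_2 + 48/7x_1 - 3/2x_2^2 - 19x_2.
  reduce S modulo (f_1, f_2, f_3, f_4, h_5, h_6):
  remainder -9047/28x_2 - 9047/28 ≠ 0; add h_7 = -9047/28x_2 - 9047/28 to the basis.

The other S-polynomials (S(f_2,f_3), S(f_2,f_4), S(f_3,f_4), S(f_1,h_5), S(f_2,h_5), S(f_3,h_5), S(f_4,h_5), S(f_1,h_6), S(f_2,h_6), S(f_3,h_6), S(f_4,h_6), S(h_5,h_6), S(f_1,h_7), S(f_2,h_7), S(f_3,h_7), S(f_4,h_7), S(h_5,h_7), S(h_6,h_7)) all reduce to 0 modulo the current basis, so we have a Gröbner basis.
Inter-reduce: drop elements whose leading term is divisible by another's, tail-reduce, and make monic.
Reduced Gröbner basis: {x_1 + 5, x_2 + 1}.

Since the basis is lex-ordered, x_2 + 1 is univariate in x_2. Its roots are {-1}. Back-substituting each root into the other basis elements fixes the other coordinates.
  x_2 = -1: the earlier basis element becomes x_1 + 5 = 0, giving x_1 = -5 — point (-5, -1).

{(-5, -1)}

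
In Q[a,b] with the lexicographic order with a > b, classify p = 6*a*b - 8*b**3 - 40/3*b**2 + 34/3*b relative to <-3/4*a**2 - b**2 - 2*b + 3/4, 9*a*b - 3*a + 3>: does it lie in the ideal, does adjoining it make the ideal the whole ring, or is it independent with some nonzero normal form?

6*a*b - 8*b**3 - 40/3*b**2 + 34/3*b lies in I (it reduces to 0).

First compute the reduced Gröbner basis of I by Buchberger's algorithm.
f_1 = -3/4*a**2 - b**2 - 2*b + 3/4, LT = a**2.
f_2 = 9*a*b - 3*a + 3, LT = a*b.

S(f_1,f_2): lcm = a**2*b. S = 1/3*a**2 - 1/3*a + 4/3*b**3 + 8/3*b**2 - b.
  leading term a**2: subtract (-4/9)·f_1 from 1/3*a**2 - 1/3*a + 4/3*b**3 + 8/3*b**2 - b → -1/3*a + 4/3*b**3 + 20/9*b**2 - 17/9*b + 1/3
  leading term a: no divisor's leading term divides it; move -1/3*a to the remainder.
  leading term b**3: no divisor's leading term divides it; move 4/3*b**3 to the remainder.
  leading term b**2: no divisor's leading term divides it; move 20/9*b**2 to the remainder.
  leading term b: no divisor's leading term divides it; move -17/9*b to the remainder.
  leading term 1: no divisor's leading term divides it; move 1/3 to the remainder.
  remainder -1/3*a + 4/3*b**3 + 20/9*b**2 - 17/9*b + 1/3 ≠ 0; add h_3 = -1/3*a + 4/3*b**3 + 20/9*b**2 - 17/9*b + 1/3 to the basis.

S(f_2,h_3): lcm = a*b. S = -1/3*a + 4*b**4 + 20/3*b**3 - 17/3*b**2 + b + 1/3.
  leading term a: subtract (1)·h_3 from -1/3*a + 4*b**4 + 20/3*b**3 - 17/3*b**2 + b + 1/3 → 4*b**4 + 16/3*b**3 - 71/9*b**2 + 26/9*b
  leading term b**4: no divisor's leading term divides it; move 4*b**4 to the remainder.
  leading term b**3: no divisor's leading term divides it; move 16/3*b**3 to the remainder.
  leading term b**2: no divisor's leading term divides it; move -71/9*b**2 to the remainder.
  leading term b: no divisor's leading term divides it; move 26/9*b to the remainder.
  remainder 4*b**4 + 16/3*b**3 - 71/9*b**2 + 26/9*b ≠ 0; add h_4 = 4*b**4 + 16/3*b**3 - 71/9*b**2 + 26/9*b to the basis.

The other S-polynomials (S(f_1,h_3), S(f_1,h_4), S(f_2,h_4), S(h_3,h_4)) all reduce to 0 modulo the current basis, so we have a Gröbner basis.
Inter-reduce: drop elements whose leading term is divisible by another's, tail-reduce, and make monic.
Reduced Gröbner basis: {a - 4*b**3 - 20/3*b**2 + 17/3*b - 1, b**4 + 4/3*b**3 - 71/36*b**2 + 13/18*b}.
Label its elements g_1 = a - 4*b**3 - 20/3*b**2 + 17/3*b - 1, g_2 = b**4 + 4/3*b**3 - 71/36*b**2 + 13/18*b.

Reduce p = 6*a*b - 8*b**3 - 40/3*b**2 + 34/3*b modulo G:
  leading term a*b: subtract (6*b)·g_1 from 6*a*b - 8*b**3 - 40/3*b**2 + 34/3*b → 24*b**4 + 32*b**3 - 142/3*b**2 + 52/3*b
  leading term b**4: subtract (24)·g_2 from 24*b**4 + 32*b**3 - 142/3*b**2 + 52/3*b → 0
  normal form = 0.
Since the normal form is 0, p ∈ I.

Ideal membership is decidable via reduction modulo a Gröbner basis.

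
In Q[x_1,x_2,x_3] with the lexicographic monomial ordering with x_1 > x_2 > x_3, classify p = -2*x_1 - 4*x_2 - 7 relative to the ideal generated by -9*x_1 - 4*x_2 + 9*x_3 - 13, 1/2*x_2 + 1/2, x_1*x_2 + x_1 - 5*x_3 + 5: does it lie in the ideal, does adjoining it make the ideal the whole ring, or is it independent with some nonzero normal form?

Adjoining -2*x_1 - 4*x_2 - 7 makes the ideal the whole ring: the system is inconsistent.

First compute the reduced Gröbner basis of I by Buchberger's algorithm.
f_1 = -9*x_1 - 4*x_2 + 9*x_3 - 13, LT = x_1.
f_2 = 1/2*x_2 + 1/2, LT = x_2.
f_3 = x_1*x_2 + x_1 - 5*x_3 + 5, LT = x_1*x_2.

S(f_1,f_3): lcm = x_1*x_2. S = -x_1 + 4/9*x_2**2 - x_2*x_3 + 13/9*x_2 + 5*x_3 - 5.
  reduce S modulo (f_1, f_2, f_3):
  remainder 5*x_3 - 5 ≠ 0; add h_4 = 5*x_3 - 5 to the basis.

The other S-polynomials (S(f_1,f_2), S(f_2,f_3), S(f_1,h_4), S(f_2,h_4), S(f_3,h_4)) all reduce to 0 modulo the current basis, so we have a Gröbner basis.
Inter-reduce: drop elements whose leading term is divisible by another's, tail-reduce, and make monic.
Reduced Gröbner basis: {x_1, x_2 + 1, x_3 - 1}.
Label its elements g_1 = x_1, g_2 = x_2 + 1, g_3 = x_3 - 1.

Reduce p = -2*x_1 - 4*x_2 - 7 modulo G:
  leading term x_1: subtract (-2)·g_1 from -2*x_1 - 4*x_2 - 7 → -4*x_2 - 7
  leading term x_2: subtract (-4)·g_2 from -4*x_2 - 7 → -3
  leading term 1: no divisor's leading term divides it; move -3 to the remainder.
  normal form = -3.
The normal form is nonzero, so p ∉ I. Since p minus its normal form lies in I, I + (p) = I + (r) where r = -3; decide whether this ideal is the whole ring.
Here r = -3 is a nonzero constant, hence a unit: 1 ∈ I + (p), the Gröbner basis of I + (p) is {1}, and the enlarged system has no common solution — adjoining p is inconsistent.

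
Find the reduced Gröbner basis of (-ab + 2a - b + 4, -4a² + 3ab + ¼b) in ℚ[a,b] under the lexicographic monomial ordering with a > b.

G = {a + 11/32b² - 15/16b - 2, b³ - 52/11b² - 36/11b + 256/11}

Buchberger's algorithm terminates because the ascending chain of leading-term ideals stabilizes.

f_1 = -ab + 2a - b + 4, LT = ab.
f_2 = -4a² + 3ab + ¼b, LT = a².

S(f_1,f_2): lcm = a²b. S = -2a² + ¾ab² + ab - 4a + 1/16b².
  leading term a²: subtract (½)·f_2 from -2a² + ¾ab² + ab - 4a + 1/16b² → ¾ab² - ½ab - 4a + 1/16b² - ⅛b
  leading term ab²: subtract (-¾b)·f_1 from ¾ab² - ½ab - 4a + 1/16b² - ⅛b → ab - 4a - 11/16b² + 23/8b
  leading term ab: subtract (-1)·f_1 from ab - 4a - 11/16b² + 23/8b → -2a - 11/16b² + 15/8b + 4
  leading term a: no divisor's leading term divides it; move -2a to the remainder.
  leading term b²: no divisor's leading term divides it; move -11/16b² to the remainder.
  leading term b: no divisor's leading term divides it; move 15/8b to the remainder.
  leading term 1: no divisor's leading term divides it; move 4 to the remainder.
  remainder -2a - 11/16b² + 15/8b + 4 ≠ 0; add g_3 = -2a - 11/16b² + 15/8b + 4 to the basis.

S(f_1,g_3): lcm = ab. S = -2a - 11/32b³ + 15/16b² + 3b - 4.
  leading term a: subtract (1)·g_3 from -2a - 11/32b³ + 15/16b² + 3b - 4 → -11/32b³ + 13/8b² + 9/8b - 8
  leading term b³: no divisor's leading term divides it; move -11/32b³ to the remainder.
  leading term b²: no divisor's leading term divides it; move 13/8b² to the remainder.
  leading term b: no divisor's leading term divides it; move 9/8b to the remainder.
  leading term 1: no divisor's leading term divides it; move -8 to the remainder.
  remainder -11/32b³ + 13/8b² + 9/8b - 8 ≠ 0; add g_4 = -11/32b³ + 13/8b² + 9/8b - 8 to the basis.

The other S-polynomials (S(f_2,g_3), S(f_1,g_4), S(f_2,g_4), S(g_3,g_4)) all reduce to 0 modulo the current basis, so we have a Gröbner basis.
Inter-reduce: drop elements whose leading term is divisible by another's, tail-reduce, and make monic.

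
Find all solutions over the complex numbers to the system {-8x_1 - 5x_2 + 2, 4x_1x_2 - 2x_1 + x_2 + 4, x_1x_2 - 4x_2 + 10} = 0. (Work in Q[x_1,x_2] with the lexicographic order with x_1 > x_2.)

Compute a lex Gröbner basis by Buchberger's algorithm.
f_1 = -8x_1 - 5x_2 + 2, LT = x_1.
f_2 = 4x_1x_2 - 2x_1 + x_2 + 4, LT = x_1x_2.
f_3 = x_1x_2 - 4x_2 + 10, LT = x_1x_2.

S(f_1,f_2): lcm = x_1x_2. S = \tfrac{1}{2}x_1 + \tfrac{5}{8}x_2^{2} - \tfrac{1}{2}x_2 - 1.
  leading term x_1: subtract (-\tfrac{1}{16})·f_1 from \tfrac{1}{2}x_1 + \tfrac{5}{8}x_2^{2} - \tfrac{1}{2}x_2 - 1 → \tfrac{5}{8}x_2^{2} - \tfrac{13}{16}x_2 - \tfrac{7}{8}
  leading term x_2^{2}: no divisor's leading term divides it; move \tfrac{5}{8}x_2^{2} to the remainder.
  leading term x_2: no divisor's leading term divides it; move -\tfrac{13}{16}x_2 to the remainder.
  leading term 1: no divisor's leading term divides it; move -\tfrac{7}{8} to the remainder.
  remainder \tfrac{5}{8}x_2^{2} - \tfrac{13}{16}x_2 - \tfrac{7}{8} ≠ 0; add h_4 = \tfrac{5}{8}x_2^{2} - \tfrac{13}{16}x_2 - \tfrac{7}{8} to the basis.

S(f_1,f_3): lcm = x_1x_2. S = \tfrac{5}{8}x_2^{2} + \tfrac{15}{4}x_2 - 10.
  leading term x_2^{2}: subtract (1)·h_4 from \tfrac{5}{8}x_2^{2} + \tfrac{15}{4}x_2 - 10 → \tfrac{73}{16}x_2 - \tfrac{73}{8}
  leading term x_2: no divisor's leading term divides it; move \tfrac{73}{16}x_2 to the remainder.
  leading term 1: no divisor's leading term divides it; move -\tfrac{73}{8} to the remainder.
  remainder \tfrac{73}{16}x_2 - \tfrac{73}{8} ≠ 0; add h_5 = \tfrac{73}{16}x_2 - \tfrac{73}{8} to the basis.

The other S-polynomials (S(f_2,f_3), S(f_1,h_4), S(f_2,h_4), S(f_3,h_4), S(f_1,h_5), S(f_2,h_5), S(f_3,h_5), S(h_4,h_5)) all reduce to 0 modulo the current basis, so we have a Gröbner basis.
Inter-reduce: drop elements whose leading term is divisible by another's, tail-reduce, and make monic.
Reduced Gröbner basis: {x_1 + 1, x_2 - 2}.

From the last basis element, x_2 - 2 = 0, so x_2 takes values in {2}. Each choice, substituted upward through the basis, yields the corresponding point(s) of the solution set.
  x_2 = 2: the earlier basis element becomes x_1 + 1 = 0, giving x_1 = -1 — point (-1, 2).
Check: every point annihilates each of the original generators.

{(-1, 2)}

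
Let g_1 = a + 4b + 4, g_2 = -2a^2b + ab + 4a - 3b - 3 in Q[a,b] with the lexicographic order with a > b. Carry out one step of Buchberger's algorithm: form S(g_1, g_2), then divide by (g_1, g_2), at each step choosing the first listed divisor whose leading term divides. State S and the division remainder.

S(g_1, g_2) = 4ab^2 + 9/2ab + 2a - 3/2b - 3/2; remainder on division = -16b^3 - 34b^2 - 55/2b - 19/2.

lcm(LM(g_1), LM(g_2)) = a^2b.
S = (lcm/LT(g_1))·g_1 − (lcm/LT(g_2))·g_2 = 4ab^2 + 9/2ab + 2a - 3/2b - 3/2.
Reduce S modulo (g_1, g_2) in that order:
  leading term ab^2: subtract (4b^2)·g_1 from 4ab^2 + 9/2ab + 2a - 3/2b - 3/2 → 9/2ab + 2a - 16b^3 - 16b^2 - 3/2b - 3/2
  leading term ab: subtract (9/2b)·g_1 from 9/2ab + 2a - 16b^3 - 16b^2 - 3/2b - 3/2 → 2a - 16b^3 - 34b^2 - 39/2b - 3/2
  leading term a: subtract (2)·g_1 from 2a - 16b^3 - 34b^2 - 39/2b - 3/2 → -16b^3 - 34b^2 - 55/2b - 19/2
  leading term b^3: no divisor's leading term divides it; move -16b^3 to the remainder.
  leading term b^2: no divisor's leading term divides it; move -34b^2 to the remainder.
  leading term b: no divisor's leading term divides it; move -55/2b to the remainder.
  leading term 1: no divisor's leading term divides it; move -19/2 to the remainder.
The remainder -16b^3 - 34b^2 - 55/2b - 19/2 is nonzero, so it would be added as the next basis element.
An S-polynomial is built so that the two leading terms cancel; whether anything survives reduction is exactly the Gröbner-basis criterion.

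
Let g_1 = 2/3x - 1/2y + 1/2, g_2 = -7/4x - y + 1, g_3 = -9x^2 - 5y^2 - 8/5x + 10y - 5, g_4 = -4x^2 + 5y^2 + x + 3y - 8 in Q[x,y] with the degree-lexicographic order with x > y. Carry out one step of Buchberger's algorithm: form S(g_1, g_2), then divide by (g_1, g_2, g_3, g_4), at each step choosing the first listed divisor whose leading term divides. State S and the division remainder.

lcm(LM(g_1), LM(g_2)) = x.
S = (lcm/LT(g_1))·g_1 − (lcm/LT(g_2))·g_2 = -37/28y + 37/28.
Reduce S modulo (g_1, g_2, g_3, g_4) in that order:
  leading term y: no divisor's leading term divides it; move -37/28y to the remainder.
  leading term 1: no divisor's leading term divides it; move 37/28 to the remainder.
The remainder -37/28y + 37/28 is nonzero, so it would be added as the next basis element.
This is the inner loop of Buchberger's algorithm — each nonzero remainder becomes a new basis element.

S(g_1, g_2) = -37/28y + 37/28; remainder on division = -37/28y + 37/28.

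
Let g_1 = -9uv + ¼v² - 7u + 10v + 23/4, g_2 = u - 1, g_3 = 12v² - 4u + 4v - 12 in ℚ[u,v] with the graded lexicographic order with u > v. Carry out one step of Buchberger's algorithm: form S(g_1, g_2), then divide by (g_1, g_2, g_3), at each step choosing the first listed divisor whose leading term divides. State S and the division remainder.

S(g_1, g_2) = -1/36v² + 7/9u - 1/9v - 23/36; remainder on division = -11/108v + 11/108.

lcm(LM(g_1), LM(g_2)) = uv.
S = (lcm/LT(g_1))·g_1 − (lcm/LT(g_2))·g_2 = -1/36v² + 7/9u - 1/9v - 23/36.
Reduce S modulo (g_1, g_2, g_3) in that order:
  leading term v²: subtract (-1/432)·g_3 from -1/36v² + 7/9u - 1/9v - 23/36 → 83/108u - 11/108v - ⅔
  leading term u: subtract (83/108)·g_2 from 83/108u - 11/108v - ⅔ → -11/108v + 11/108
  leading term v: no divisor's leading term divides it; move -11/108v to the remainder.
  leading term 1: no divisor's leading term divides it; move 11/108 to the remainder.
The remainder -11/108v + 11/108 is nonzero, so it would be added as the next basis element.
An S-polynomial is built so that the two leading terms cancel; whether anything survives reduction is exactly the Gröbner-basis criterion.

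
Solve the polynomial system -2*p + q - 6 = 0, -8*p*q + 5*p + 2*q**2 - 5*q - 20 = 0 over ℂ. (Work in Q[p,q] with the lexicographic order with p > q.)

{(-2, 2), (11/8, 35/4)}

Compute a lex Gröbner basis by Buchberger's algorithm.
f_1 = -2*p + q - 6, LT = p.
f_2 = -8*p*q + 5*p + 2*q**2 - 5*q - 20, LT = p*q.

S(f_1,f_2): lcm = p*q. S = 5/8*p - 1/4*q**2 + 19/8*q - 5/2.
  leading term p: subtract (-5/16)·f_1 from 5/8*p - 1/4*q**2 + 19/8*q - 5/2 → -1/4*q**2 + 43/16*q - 35/8
  leading term q**2: no divisor's leading term divides it; move -1/4*q**2 to the remainder.
  leading term q: no divisor's leading term divides it; move 43/16*q to the remainder.
  leading term 1: no divisor's leading term divides it; move -35/8 to the remainder.
  remainder -1/4*q**2 + 43/16*q - 35/8 ≠ 0; add h_3 = -1/4*q**2 + 43/16*q - 35/8 to the basis.

The other S-polynomials (S(f_1,h_3), S(f_2,h_3)) all reduce to 0 modulo the current basis, so we have a Gröbner basis.
Inter-reduce: drop elements whose leading term is divisible by another's, tail-reduce, and make monic.
Reduced Gröbner basis: {p - 1/2*q + 3, q**2 - 43/4*q + 35/2}.

Since the basis is lex-ordered, q**2 - 43/4*q + 35/2 is univariate in q. Its roots are {2, 35/4}. Back-substituting each root into the other basis elements fixes the other coordinates.
  q = 2: the earlier basis element becomes p + 2 = 0, giving p = -2 — point (-2, 2).
  q = 35/4: the earlier basis element becomes p - 11/8 = 0, giving p = 11/8 — point (11/8, 35/4).
Zero-dimensionality of the ideal guarantees finitely many solutions over ℂ.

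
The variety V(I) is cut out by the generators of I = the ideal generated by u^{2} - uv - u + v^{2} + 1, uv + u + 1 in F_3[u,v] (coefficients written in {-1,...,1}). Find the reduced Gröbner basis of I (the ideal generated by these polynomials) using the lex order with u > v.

f_1 = u^{2} - uv - u + v^{2} + 1, LT = u^{2}.
f_2 = uv + u + 1, LT = uv.

S(f_1,f_2): lcm = u^{2}v. S = -u^{2} - uv^{2} - uv - u + v^{3} + v.
  leading term u^{2}: subtract (-1)·f_1 from -u^{2} - uv^{2} - uv - u + v^{3} + v → -uv^{2} + uv + u + v^{3} + v^{2} + v + 1
  leading term uv^{2}: subtract (-v)·f_2 from -uv^{2} + uv + u + v^{3} + v^{2} + v + 1 → -uv + u + v^{3} + v^{2} - v + 1
  leading term uv: subtract (-1)·f_2 from -uv + u + v^{3} + v^{2} - v + 1 → -u + v^{3} + v^{2} - v - 1
  leading term u: no divisor's leading term divides it; move -u to the remainder.
  leading term v^{3}: no divisor's leading term divides it; move v^{3} to the remainder.
  leading term v^{2}: no divisor's leading term divides it; move v^{2} to the remainder.
  leading term v: no divisor's leading term divides it; move -v to the remainder.
  leading term 1: no divisor's leading term divides it; move -1 to the remainder.
  remainder -u + v^{3} + v^{2} - v - 1 ≠ 0; add g_3 = -u + v^{3} + v^{2} - v - 1 to the basis.

S(f_1,g_3): lcm = u^{2}. S = uv^{3} + uv^{2} + uv + u + v^{2} + 1.
  leading term uv^{3}: subtract (v^{2})·f_2 from uv^{3} + uv^{2} + uv + u + v^{2} + 1 → uv + u + 1
  leading term uv: subtract (1)·f_2 from uv + u + 1 → 0
  remainder 0.

S(f_2,g_3): lcm = uv. S = u + v^{4} + v^{3} - v^{2} - v + 1.
  leading term u: subtract (-1)·g_3 from u + v^{4} + v^{3} - v^{2} - v + 1 → v^{4} - v^{3} + v
  leading term v^{4}: no divisor's leading term divides it; move v^{4} to the remainder.
  leading term v^{3}: no divisor's leading term divides it; move -v^{3} to the remainder.
  leading term v: no divisor's leading term divides it; move v to the remainder.
  remainder v^{4} - v^{3} + v ≠ 0; add g_4 = v^{4} - v^{3} + v to the basis.

S(f_1,g_4): leading monomials are coprime, so the S-polynomial reduces to 0 (Buchberger's first criterion).
S(f_2,g_4): lcm = uv^{4}. S = -uv^{3} - uv + v^{3}.
  leading term uv^{3}: subtract (-v^{2})·f_2 from -uv^{3} - uv + v^{3} → uv^{2} - uv + v^{3} + v^{2}
  leading term uv^{2}: subtract (v)·f_2 from uv^{2} - uv + v^{3} + v^{2} → uv + v^{3} + v^{2} - v
  leading term uv: subtract (1)·f_2 from uv + v^{3} + v^{2} - v → -u + v^{3} + v^{2} - v - 1
  leading term u: subtract (1)·g_3 from -u + v^{3} + v^{2} - v - 1 → 0
  remainder 0.

S(g_3,g_4): leading monomials are coprime, so the S-polynomial reduces to 0 (Buchberger's first criterion).
Every S-polynomial of the final basis reduces to 0, so we have a Gröbner basis.
Inter-reduce: drop elements whose leading term is divisible by another's, tail-reduce, and make monic.

G = {u - v^{3} - v^{2} + v + 1, v^{4} - v^{3} + v}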